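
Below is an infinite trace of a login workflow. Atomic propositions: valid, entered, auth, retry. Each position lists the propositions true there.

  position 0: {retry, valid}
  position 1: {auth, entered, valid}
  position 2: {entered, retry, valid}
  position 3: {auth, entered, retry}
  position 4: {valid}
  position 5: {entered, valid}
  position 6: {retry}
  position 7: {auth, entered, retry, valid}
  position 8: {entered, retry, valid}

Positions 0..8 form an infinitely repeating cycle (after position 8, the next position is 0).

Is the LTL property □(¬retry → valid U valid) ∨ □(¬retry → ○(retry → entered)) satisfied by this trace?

¬retry → valid U valid holds at every position 0..8, and those are all positions ever visited, so □(¬retry → valid U valid) holds.
Positions where ¬retry holds: 1, 4, 5.
Check valid U valid at each: 1→ok, 4→ok, 5→ok.
¬retry → ○(retry → entered) must hold at every position from 0 onward. It fails at position 5, so □(¬retry → ○(retry → entered)) is false.
Positions where ¬retry holds: 1, 4, 5.
Check ○(retry → entered) at each: 1→ok, 4→ok, 5→fails.
At position 0: □(¬retry → valid U valid) is true; □(¬retry → ○(retry → entered)) is false; so □(¬retry → valid U valid) ∨ □(¬retry → ○(retry → entered)) is true.

Yes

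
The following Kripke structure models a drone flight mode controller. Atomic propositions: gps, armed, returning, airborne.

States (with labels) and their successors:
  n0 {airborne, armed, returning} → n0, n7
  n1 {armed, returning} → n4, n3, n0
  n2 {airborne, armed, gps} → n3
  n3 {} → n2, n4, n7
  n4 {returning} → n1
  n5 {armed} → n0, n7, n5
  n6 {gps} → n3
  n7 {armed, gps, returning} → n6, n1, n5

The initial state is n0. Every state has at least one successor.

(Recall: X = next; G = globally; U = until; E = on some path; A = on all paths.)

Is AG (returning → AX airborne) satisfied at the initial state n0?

Violated

States satisfying returning → AX airborne: {n2, n3, n5, n6}.
States satisfying AG (returning → AX airborne): ∅.
n0 is reachable from n0 and violates returning → AX airborne, so AG fails at n0.
n0 ∉ Sat(AG (returning → AX airborne)).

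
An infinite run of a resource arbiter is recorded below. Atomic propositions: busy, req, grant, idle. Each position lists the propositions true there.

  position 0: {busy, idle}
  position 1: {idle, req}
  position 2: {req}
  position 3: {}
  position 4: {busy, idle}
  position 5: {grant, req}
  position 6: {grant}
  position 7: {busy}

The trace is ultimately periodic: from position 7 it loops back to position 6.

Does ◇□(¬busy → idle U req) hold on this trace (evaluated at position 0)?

Does not hold

□(¬busy → idle U req) is false at every position 0..7, so it never becomes true and ◇□(¬busy → idle U req) fails.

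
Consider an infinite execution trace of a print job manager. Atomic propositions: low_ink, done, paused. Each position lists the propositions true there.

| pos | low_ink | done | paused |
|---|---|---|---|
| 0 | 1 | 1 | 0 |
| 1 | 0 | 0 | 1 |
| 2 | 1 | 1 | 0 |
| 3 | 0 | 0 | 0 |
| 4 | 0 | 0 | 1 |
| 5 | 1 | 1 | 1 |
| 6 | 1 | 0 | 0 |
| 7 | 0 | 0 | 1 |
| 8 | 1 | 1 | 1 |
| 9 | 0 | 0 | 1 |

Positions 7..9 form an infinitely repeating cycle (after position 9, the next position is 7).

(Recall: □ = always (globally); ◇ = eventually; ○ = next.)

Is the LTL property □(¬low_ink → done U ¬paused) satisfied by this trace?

Does not hold

¬low_ink → done U ¬paused must hold at every position from 0 onward. It fails at position 1, so □(¬low_ink → done U ¬paused) is false.
Positions where ¬low_ink holds: 1, 3, 4, 7, 9.
Check done U ¬paused at each: 1→fails, 3→ok, 4→fails, 7→fails, 9→fails.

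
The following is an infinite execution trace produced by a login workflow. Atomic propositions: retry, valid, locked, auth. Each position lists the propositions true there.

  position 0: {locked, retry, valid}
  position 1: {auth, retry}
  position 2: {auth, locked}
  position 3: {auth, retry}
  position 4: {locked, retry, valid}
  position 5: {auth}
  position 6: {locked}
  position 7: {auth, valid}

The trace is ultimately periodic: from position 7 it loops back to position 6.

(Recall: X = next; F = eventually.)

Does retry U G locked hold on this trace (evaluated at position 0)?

Does not hold

Walking from position 0: at position 2, G locked has not yet held and retry fails, so retry U G locked is false.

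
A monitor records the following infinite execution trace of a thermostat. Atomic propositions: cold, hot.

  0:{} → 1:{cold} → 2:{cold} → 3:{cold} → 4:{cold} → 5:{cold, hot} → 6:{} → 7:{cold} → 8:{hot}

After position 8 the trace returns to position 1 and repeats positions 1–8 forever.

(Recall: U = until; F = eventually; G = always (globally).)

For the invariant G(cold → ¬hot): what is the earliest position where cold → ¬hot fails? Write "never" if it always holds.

Check cold → ¬hot at each position in order: 0 ✓, 1 ✓, 2 ✓, 3 ✓, 4 ✓.
At position 5 the labels are {cold, hot}, so cold → ¬hot is false there. This is the first violation.

5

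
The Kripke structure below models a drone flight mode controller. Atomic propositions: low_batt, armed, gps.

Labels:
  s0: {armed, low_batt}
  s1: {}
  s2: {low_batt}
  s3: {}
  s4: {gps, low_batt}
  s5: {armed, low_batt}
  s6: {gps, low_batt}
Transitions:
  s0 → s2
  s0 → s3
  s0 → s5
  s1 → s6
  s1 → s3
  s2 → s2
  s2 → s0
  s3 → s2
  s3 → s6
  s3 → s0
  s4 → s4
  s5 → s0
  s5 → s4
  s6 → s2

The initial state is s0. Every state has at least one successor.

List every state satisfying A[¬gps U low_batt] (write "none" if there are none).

{s0, s1, s2, s3, s4, s5, s6}

States satisfying ¬gps: {s0, s1, s2, s3, s5}.
States satisfying low_batt: {s0, s2, s4, s5, s6}.
States satisfying A[¬gps U low_batt]: {s0, s1, s2, s3, s4, s5, s6}.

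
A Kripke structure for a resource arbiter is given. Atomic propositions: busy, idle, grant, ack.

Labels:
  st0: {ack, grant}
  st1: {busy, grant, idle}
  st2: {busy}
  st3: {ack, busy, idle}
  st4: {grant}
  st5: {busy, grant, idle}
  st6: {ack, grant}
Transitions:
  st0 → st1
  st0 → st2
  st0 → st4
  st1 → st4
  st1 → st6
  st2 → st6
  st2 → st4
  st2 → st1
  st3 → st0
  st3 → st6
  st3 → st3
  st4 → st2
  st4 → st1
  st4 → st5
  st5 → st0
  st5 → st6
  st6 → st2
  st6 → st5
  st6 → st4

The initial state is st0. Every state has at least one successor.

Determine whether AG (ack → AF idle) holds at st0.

Does not hold

States satisfying ack → AF idle: {st1, st2, st3, st4, st5}.
States satisfying AG (ack → AF idle): ∅.
st0 is reachable from st0 and violates ack → AF idle, so AG fails at st0.
st0 ∉ Sat(AG (ack → AF idle)).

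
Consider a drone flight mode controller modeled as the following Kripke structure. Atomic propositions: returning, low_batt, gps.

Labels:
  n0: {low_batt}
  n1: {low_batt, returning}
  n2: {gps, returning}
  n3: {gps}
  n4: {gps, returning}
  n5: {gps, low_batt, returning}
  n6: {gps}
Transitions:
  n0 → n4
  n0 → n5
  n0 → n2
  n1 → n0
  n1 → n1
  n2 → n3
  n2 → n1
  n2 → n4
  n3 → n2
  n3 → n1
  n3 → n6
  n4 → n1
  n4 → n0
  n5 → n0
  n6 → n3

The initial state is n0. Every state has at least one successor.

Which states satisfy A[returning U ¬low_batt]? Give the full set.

States satisfying returning: {n1, n2, n4, n5}.
States satisfying ¬low_batt: {n2, n3, n4, n6}.
States satisfying A[returning U ¬low_batt]: {n2, n3, n4, n6}.

{n2, n3, n4, n6}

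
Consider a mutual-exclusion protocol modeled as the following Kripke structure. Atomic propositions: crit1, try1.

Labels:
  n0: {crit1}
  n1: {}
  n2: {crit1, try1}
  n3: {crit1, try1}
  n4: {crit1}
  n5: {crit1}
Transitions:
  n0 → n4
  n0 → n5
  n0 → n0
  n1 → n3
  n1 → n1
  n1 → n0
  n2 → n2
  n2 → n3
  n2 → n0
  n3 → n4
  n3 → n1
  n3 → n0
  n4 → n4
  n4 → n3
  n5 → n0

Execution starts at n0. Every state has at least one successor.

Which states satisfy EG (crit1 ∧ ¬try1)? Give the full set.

States satisfying crit1 ∧ ¬try1: {n0, n4, n5}.
States satisfying EG (crit1 ∧ ¬try1): {n0, n4, n5}.

{n0, n4, n5}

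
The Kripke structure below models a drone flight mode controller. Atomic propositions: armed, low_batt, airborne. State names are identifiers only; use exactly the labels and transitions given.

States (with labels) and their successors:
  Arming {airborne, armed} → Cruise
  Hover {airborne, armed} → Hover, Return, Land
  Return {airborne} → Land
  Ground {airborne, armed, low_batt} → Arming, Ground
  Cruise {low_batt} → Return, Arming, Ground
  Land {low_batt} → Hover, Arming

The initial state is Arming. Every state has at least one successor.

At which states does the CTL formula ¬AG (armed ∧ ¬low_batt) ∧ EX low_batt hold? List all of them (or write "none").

States satisfying armed ∧ ¬low_batt: {Arming, Hover}.
States satisfying AG (armed ∧ ¬low_batt): ∅.
States satisfying ¬AG (armed ∧ ¬low_batt): {Arming, Hover, Return, Ground, Cruise, Land}.
States satisfying low_batt: {Ground, Cruise, Land}.
States satisfying EX low_batt: {Arming, Hover, Return, Ground, Cruise}.
States satisfying ¬AG (armed ∧ ¬low_batt) ∧ EX low_batt: {Arming, Hover, Return, Ground, Cruise}.

{Arming, Hover, Return, Ground, Cruise}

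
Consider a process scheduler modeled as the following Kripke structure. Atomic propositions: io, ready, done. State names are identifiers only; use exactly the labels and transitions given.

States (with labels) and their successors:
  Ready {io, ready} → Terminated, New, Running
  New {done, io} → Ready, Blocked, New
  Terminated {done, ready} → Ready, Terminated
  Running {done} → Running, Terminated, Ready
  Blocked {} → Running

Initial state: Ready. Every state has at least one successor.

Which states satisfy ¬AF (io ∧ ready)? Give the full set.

States satisfying io ∧ ready: {Ready}.
States satisfying AF (io ∧ ready): {Ready}.
States satisfying ¬AF (io ∧ ready): {New, Terminated, Running, Blocked}.

{New, Terminated, Running, Blocked}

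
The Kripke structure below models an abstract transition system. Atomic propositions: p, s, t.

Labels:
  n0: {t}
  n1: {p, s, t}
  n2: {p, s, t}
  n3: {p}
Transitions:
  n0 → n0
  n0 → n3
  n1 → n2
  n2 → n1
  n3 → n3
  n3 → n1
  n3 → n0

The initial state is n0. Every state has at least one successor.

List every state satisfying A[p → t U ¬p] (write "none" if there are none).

States satisfying p → t: {n0, n1, n2}.
States satisfying ¬p: {n0}.
States satisfying A[p → t U ¬p]: {n0}.

{n0}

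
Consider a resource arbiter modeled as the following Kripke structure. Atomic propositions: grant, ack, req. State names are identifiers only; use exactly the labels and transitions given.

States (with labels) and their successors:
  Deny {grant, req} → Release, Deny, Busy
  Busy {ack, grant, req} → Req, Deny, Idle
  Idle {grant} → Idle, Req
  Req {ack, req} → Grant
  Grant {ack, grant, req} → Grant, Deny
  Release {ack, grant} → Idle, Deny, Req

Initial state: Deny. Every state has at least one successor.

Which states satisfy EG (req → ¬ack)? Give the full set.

{Deny, Idle, Release}

States satisfying req → ¬ack: {Deny, Idle, Release}.
States satisfying EG (req → ¬ack): {Deny, Idle, Release}.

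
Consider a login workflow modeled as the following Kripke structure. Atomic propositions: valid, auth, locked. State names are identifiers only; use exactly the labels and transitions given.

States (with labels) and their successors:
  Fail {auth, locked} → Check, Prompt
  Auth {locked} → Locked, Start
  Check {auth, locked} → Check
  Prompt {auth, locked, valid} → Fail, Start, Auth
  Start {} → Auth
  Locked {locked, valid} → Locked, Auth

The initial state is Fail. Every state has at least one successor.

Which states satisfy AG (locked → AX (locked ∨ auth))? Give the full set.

States satisfying locked → AX (locked ∨ auth): {Fail, Check, Start, Locked}.
States satisfying AG (locked → AX (locked ∨ auth)): {Check}.

{Check}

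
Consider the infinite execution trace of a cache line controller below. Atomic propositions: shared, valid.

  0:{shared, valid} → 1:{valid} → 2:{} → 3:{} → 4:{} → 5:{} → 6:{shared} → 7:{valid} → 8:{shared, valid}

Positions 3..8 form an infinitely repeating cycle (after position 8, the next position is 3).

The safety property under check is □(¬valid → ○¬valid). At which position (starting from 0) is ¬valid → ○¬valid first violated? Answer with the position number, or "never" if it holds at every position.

6

Check ¬valid → ○¬valid at each position in order: 0 ✓, 1 ✓, 2 ✓, 3 ✓, 4 ✓, 5 ✓.
At position 6 the labels are {shared} and the next position 7 has {valid}, so ¬valid → ○¬valid is false there. This is the first violation.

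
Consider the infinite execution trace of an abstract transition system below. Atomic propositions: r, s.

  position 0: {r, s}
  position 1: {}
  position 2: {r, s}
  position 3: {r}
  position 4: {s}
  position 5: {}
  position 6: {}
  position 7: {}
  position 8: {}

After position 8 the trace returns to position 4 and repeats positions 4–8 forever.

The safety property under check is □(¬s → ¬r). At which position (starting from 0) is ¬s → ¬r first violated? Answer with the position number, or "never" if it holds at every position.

3

Check ¬s → ¬r at each position in order: 0 ✓, 1 ✓, 2 ✓.
At position 3 the labels are {r}, so ¬s → ¬r is false there. This is the first violation.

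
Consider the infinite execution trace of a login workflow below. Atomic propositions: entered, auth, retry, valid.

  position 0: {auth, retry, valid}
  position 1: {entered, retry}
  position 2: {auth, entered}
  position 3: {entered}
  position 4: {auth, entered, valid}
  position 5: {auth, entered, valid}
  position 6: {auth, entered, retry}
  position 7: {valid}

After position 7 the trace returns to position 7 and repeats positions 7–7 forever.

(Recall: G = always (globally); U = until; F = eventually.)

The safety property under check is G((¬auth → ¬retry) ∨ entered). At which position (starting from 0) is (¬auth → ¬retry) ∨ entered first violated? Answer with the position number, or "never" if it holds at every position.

(¬auth → ¬retry) ∨ entered holds at every position 0..7, and those are all the positions the trace ever visits, so the invariant G((¬auth → ¬retry) ∨ entered) is never violated.

never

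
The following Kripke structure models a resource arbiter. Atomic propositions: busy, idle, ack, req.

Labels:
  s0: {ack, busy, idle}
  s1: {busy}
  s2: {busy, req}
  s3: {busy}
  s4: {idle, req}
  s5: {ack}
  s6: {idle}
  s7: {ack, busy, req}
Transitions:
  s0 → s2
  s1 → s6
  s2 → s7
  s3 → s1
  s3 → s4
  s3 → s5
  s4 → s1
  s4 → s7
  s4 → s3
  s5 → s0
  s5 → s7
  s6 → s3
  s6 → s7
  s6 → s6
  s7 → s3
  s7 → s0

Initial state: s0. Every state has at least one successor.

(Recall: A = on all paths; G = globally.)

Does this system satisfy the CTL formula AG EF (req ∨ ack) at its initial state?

Holds

States satisfying EF (req ∨ ack): {s0, s1, s2, s3, s4, s5, s6, s7}.
States satisfying AG EF (req ∨ ack): {s0, s1, s2, s3, s4, s5, s6, s7}.
Every state reachable from s0 satisfies EF (req ∨ ack).
s0 ∈ Sat(AG EF (req ∨ ack)).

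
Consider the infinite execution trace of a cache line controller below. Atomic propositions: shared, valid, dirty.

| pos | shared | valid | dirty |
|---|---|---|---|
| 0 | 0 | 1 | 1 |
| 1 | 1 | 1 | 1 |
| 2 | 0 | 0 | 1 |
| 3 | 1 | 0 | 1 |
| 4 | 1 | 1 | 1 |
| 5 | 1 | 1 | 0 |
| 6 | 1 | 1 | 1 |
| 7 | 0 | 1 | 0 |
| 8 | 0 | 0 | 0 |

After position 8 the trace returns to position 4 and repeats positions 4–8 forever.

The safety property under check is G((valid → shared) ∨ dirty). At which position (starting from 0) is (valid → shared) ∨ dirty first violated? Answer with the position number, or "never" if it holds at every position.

7

Check (valid → shared) ∨ dirty at each position in order: 0 ✓, 1 ✓, 2 ✓, 3 ✓, 4 ✓, 5 ✓, 6 ✓.
At position 7 the labels are {valid}, so (valid → shared) ∨ dirty is false there. This is the first violation.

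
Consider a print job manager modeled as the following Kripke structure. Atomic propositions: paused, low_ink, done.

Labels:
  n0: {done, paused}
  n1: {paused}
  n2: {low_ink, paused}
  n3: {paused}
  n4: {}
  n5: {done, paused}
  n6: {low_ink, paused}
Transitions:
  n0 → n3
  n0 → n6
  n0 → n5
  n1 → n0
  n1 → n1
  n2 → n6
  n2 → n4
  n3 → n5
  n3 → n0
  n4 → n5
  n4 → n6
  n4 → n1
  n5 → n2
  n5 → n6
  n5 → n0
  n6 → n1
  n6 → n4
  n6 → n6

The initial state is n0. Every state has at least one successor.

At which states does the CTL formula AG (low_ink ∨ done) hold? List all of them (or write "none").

States satisfying low_ink ∨ done: {n0, n2, n5, n6}.
States satisfying AG (low_ink ∨ done): ∅.

none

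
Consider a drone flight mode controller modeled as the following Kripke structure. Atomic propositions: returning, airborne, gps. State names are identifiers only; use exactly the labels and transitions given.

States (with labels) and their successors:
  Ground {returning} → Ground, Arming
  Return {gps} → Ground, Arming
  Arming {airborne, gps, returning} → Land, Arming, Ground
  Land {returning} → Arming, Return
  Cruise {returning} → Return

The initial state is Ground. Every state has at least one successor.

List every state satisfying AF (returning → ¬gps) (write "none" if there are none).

States satisfying returning → ¬gps: {Ground, Return, Land, Cruise}.
States satisfying AF (returning → ¬gps): {Ground, Return, Land, Cruise}.

{Ground, Return, Land, Cruise}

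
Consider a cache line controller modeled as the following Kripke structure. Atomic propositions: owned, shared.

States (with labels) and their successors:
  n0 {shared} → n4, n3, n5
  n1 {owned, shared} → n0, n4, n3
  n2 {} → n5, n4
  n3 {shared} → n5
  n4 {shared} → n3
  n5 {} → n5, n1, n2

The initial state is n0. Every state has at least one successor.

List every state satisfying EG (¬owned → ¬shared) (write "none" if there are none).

{n2, n5}

States satisfying ¬owned → ¬shared: {n1, n2, n5}.
States satisfying EG (¬owned → ¬shared): {n2, n5}.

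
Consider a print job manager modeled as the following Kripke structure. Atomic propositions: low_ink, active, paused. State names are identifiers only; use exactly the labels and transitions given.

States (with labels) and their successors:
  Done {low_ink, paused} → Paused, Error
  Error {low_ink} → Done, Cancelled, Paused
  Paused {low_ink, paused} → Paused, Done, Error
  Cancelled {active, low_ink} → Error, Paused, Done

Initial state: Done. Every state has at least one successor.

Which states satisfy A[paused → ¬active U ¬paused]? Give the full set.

{Error, Cancelled}

States satisfying paused → ¬active: {Done, Error, Paused, Cancelled}.
States satisfying ¬paused: {Error, Cancelled}.
States satisfying A[paused → ¬active U ¬paused]: {Error, Cancelled}.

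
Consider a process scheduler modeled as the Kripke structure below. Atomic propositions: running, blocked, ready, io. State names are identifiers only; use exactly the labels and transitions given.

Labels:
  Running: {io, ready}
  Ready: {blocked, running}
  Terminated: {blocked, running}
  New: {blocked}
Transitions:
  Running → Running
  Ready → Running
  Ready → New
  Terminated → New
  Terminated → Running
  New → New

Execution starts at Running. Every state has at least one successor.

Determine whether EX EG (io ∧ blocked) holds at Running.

States satisfying EG (io ∧ blocked): ∅.
States satisfying EX EG (io ∧ blocked): ∅.
No suitable path/successor from Running witnesses the formula.
Running ∉ Sat(EX EG (io ∧ blocked)).

Violated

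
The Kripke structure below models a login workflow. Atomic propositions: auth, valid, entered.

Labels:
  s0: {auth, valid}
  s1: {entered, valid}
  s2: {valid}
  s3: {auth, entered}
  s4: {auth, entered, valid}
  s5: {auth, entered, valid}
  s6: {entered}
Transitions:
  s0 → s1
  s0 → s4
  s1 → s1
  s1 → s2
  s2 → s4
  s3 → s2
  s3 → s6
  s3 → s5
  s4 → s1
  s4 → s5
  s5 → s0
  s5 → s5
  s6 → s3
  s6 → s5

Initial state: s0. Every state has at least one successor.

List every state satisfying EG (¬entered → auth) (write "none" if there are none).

States satisfying ¬entered → auth: {s0, s1, s3, s4, s5, s6}.
States satisfying EG (¬entered → auth): {s0, s1, s3, s4, s5, s6}.

{s0, s1, s3, s4, s5, s6}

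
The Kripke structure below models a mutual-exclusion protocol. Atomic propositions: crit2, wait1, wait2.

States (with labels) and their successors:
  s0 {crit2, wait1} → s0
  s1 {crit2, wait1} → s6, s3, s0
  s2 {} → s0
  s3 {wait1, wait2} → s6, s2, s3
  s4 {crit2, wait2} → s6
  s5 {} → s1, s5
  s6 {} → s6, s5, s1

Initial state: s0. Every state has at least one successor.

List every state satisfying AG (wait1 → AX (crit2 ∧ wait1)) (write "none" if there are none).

{s0, s2}

States satisfying wait1 → AX (crit2 ∧ wait1): {s0, s2, s4, s5, s6}.
States satisfying AG (wait1 → AX (crit2 ∧ wait1)): {s0, s2}.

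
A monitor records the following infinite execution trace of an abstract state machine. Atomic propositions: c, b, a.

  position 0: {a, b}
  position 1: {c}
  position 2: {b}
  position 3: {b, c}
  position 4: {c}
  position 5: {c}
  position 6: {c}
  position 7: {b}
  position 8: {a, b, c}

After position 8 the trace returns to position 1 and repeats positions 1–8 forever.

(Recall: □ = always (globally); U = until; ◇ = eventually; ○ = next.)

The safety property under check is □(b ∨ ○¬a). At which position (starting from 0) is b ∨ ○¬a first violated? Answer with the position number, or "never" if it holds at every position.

never

b ∨ ○¬a holds at every position 0..8, and those are all the positions the trace ever visits, so the invariant □(b ∨ ○¬a) is never violated.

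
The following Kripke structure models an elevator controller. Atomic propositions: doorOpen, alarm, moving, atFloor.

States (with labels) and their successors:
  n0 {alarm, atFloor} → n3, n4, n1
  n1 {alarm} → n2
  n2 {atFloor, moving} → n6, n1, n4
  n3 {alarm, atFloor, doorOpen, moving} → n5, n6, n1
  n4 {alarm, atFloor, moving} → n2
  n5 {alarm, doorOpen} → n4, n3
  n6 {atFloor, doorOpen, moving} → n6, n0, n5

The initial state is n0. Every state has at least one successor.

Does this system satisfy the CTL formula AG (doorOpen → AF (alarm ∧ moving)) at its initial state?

Violated

States satisfying doorOpen → AF (alarm ∧ moving): {n0, n1, n2, n3, n4, n5}.
States satisfying AG (doorOpen → AF (alarm ∧ moving)): ∅.
n6 is reachable from n0 and violates doorOpen → AF (alarm ∧ moving), so AG fails at n0.
n0 ∉ Sat(AG (doorOpen → AF (alarm ∧ moving))).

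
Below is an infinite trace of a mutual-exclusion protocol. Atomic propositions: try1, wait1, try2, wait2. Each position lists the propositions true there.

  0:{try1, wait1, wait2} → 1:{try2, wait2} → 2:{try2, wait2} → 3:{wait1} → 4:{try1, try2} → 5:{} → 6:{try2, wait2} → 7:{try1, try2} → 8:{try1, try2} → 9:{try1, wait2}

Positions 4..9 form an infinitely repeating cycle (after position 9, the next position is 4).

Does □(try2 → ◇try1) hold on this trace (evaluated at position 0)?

try2 → ◇try1 holds at every position 0..9, and those are all positions ever visited, so □(try2 → ◇try1) holds.
Positions where try2 holds: 1, 2, 4, 6, 7, 8.
Check ◇try1 at each: 1→ok, 2→ok, 4→ok, 6→ok, 7→ok, 8→ok.

Yes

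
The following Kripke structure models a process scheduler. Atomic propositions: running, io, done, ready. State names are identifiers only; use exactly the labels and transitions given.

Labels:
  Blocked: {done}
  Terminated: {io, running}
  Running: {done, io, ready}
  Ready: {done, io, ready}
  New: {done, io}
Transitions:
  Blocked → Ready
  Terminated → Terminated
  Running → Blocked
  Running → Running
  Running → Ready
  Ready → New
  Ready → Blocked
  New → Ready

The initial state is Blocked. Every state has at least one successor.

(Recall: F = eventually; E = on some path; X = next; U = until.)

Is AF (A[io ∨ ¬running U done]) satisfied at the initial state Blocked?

Yes

States satisfying A[io ∨ ¬running U done]: {Blocked, Running, Ready, New}.
States satisfying AF (A[io ∨ ¬running U done]): {Blocked, Running, Ready, New}.
Blocked ∈ Sat(AF (A[io ∨ ¬running U done])).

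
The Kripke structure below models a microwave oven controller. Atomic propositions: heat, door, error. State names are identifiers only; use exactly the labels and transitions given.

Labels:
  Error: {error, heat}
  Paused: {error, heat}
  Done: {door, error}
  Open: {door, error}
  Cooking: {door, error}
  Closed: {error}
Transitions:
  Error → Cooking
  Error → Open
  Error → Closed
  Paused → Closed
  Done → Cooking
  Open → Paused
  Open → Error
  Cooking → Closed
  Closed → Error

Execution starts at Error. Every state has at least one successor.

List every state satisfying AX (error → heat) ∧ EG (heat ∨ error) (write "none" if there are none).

States satisfying error → heat: {Error, Paused}.
States satisfying AX (error → heat): {Open, Closed}.
States satisfying heat ∨ error: {Error, Paused, Done, Open, Cooking, Closed}.
States satisfying EG (heat ∨ error): {Error, Paused, Done, Open, Cooking, Closed}.
States satisfying AX (error → heat) ∧ EG (heat ∨ error): {Open, Closed}.

{Open, Closed}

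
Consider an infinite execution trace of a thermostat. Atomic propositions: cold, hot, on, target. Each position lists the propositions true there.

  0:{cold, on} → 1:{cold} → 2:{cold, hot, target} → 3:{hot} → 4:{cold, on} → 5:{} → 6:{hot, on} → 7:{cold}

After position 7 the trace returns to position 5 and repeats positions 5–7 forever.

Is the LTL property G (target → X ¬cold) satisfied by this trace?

Satisfied

target → X ¬cold holds at every position 0..7, and those are all positions ever visited, so G (target → X ¬cold) holds.
Positions where target holds: 2.
Check X ¬cold at each: 2→ok.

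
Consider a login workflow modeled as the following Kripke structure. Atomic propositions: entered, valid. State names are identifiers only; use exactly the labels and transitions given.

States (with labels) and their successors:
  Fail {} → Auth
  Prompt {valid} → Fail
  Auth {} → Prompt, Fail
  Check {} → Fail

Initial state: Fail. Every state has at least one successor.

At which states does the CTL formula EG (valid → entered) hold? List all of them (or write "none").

{Fail, Auth, Check}

States satisfying valid → entered: {Fail, Auth, Check}.
States satisfying EG (valid → entered): {Fail, Auth, Check}.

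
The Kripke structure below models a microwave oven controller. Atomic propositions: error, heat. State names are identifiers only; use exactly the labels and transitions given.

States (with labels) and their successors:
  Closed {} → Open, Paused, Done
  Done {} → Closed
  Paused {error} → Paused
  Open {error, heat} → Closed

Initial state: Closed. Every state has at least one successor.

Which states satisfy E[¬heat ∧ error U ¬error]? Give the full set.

States satisfying ¬heat ∧ error: {Paused}.
States satisfying ¬error: {Closed, Done}.
States satisfying E[¬heat ∧ error U ¬error]: {Closed, Done}.

{Closed, Done}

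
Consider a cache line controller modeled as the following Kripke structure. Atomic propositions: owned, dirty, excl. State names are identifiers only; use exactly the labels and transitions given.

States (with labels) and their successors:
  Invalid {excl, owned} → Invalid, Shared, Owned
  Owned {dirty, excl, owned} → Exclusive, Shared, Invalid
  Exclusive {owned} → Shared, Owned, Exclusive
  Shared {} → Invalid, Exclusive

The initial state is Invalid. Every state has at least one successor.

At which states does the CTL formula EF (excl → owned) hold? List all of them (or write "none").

States satisfying excl → owned: {Invalid, Owned, Exclusive, Shared}.
States satisfying EF (excl → owned): {Invalid, Owned, Exclusive, Shared}.

{Invalid, Owned, Exclusive, Shared}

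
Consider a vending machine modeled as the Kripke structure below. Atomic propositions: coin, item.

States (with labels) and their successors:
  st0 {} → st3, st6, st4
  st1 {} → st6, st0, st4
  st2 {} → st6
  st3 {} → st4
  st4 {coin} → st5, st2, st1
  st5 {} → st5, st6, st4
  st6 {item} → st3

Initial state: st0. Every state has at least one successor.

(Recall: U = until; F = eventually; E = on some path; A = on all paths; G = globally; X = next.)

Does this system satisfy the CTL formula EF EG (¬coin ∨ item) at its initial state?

States satisfying EG (¬coin ∨ item): {st5}.
States satisfying EF EG (¬coin ∨ item): {st0, st1, st2, st3, st4, st5, st6}.
Some path from st0 reaches a state where EG (¬coin ∨ item) holds.
st0 ∈ Sat(EF EG (¬coin ∨ item)).

Satisfied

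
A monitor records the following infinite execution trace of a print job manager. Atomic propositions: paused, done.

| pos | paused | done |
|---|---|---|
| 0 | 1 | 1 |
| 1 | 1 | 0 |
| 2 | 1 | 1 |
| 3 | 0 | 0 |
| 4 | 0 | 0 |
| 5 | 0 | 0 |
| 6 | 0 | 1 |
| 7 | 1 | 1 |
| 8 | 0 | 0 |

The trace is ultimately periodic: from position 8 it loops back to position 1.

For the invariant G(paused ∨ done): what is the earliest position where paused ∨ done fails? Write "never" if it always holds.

3

Check paused ∨ done at each position in order: 0 ✓, 1 ✓, 2 ✓.
At position 3 the labels are {}, so paused ∨ done is false there. This is the first violation.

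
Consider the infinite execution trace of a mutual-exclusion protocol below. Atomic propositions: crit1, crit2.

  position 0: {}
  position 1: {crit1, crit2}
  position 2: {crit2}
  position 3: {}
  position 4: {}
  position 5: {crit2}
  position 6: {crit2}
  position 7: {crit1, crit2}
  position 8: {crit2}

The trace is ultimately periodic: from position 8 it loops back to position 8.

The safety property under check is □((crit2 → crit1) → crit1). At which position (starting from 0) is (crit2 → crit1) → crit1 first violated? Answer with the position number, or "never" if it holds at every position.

At position 0 the labels are {}, so (crit2 → crit1) → crit1 is false there. This is the first violation.

0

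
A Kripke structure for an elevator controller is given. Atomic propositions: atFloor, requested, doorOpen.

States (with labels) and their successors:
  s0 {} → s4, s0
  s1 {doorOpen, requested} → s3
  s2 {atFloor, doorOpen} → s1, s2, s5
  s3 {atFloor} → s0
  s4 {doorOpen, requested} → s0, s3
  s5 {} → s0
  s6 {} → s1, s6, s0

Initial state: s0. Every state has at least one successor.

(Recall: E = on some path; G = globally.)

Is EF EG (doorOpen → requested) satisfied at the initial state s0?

Satisfied

States satisfying EG (doorOpen → requested): {s0, s1, s3, s4, s5, s6}.
States satisfying EF EG (doorOpen → requested): {s0, s1, s2, s3, s4, s5, s6}.
Some path from s0 reaches a state where EG (doorOpen → requested) holds.
s0 ∈ Sat(EF EG (doorOpen → requested)).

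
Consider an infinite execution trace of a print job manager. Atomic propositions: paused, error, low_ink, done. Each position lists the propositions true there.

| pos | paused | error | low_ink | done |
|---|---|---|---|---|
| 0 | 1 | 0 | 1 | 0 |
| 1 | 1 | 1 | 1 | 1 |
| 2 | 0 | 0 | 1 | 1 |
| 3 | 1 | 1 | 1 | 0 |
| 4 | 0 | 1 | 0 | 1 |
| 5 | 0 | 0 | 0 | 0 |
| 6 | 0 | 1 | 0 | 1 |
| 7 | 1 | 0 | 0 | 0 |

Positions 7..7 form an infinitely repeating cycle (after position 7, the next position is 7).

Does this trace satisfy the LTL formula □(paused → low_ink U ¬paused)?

Does not hold

paused → low_ink U ¬paused must hold at every position from 0 onward. It fails at position 7, so □(paused → low_ink U ¬paused) is false.
Positions where paused holds: 0, 1, 3, 7.
Check low_ink U ¬paused at each: 0→ok, 1→ok, 3→ok, 7→fails.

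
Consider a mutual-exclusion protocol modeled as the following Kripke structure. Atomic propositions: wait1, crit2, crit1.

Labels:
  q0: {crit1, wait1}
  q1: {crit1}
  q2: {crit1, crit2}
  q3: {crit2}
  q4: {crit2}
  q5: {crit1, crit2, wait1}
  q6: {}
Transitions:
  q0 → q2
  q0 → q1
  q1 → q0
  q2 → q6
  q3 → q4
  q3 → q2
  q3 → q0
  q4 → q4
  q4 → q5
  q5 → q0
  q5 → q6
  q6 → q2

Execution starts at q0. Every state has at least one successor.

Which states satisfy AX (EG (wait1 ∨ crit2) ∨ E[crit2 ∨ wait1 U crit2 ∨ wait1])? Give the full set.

States satisfying AX (EG (wait1 ∨ crit2) ∨ E[crit2 ∨ wait1 U crit2 ∨ wait1]): {q1, q3, q4, q6}.

{q1, q3, q4, q6}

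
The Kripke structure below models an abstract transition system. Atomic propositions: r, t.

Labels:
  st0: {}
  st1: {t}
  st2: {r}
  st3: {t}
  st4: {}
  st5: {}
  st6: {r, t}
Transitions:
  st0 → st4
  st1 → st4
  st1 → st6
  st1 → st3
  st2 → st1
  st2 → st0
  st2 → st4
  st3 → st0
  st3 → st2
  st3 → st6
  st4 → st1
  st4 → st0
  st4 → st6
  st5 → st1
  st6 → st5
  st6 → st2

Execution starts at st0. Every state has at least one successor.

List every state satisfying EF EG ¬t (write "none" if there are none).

States satisfying EG ¬t: {st0, st2, st4}.
States satisfying EF EG ¬t: {st0, st1, st2, st3, st4, st5, st6}.

{st0, st1, st2, st3, st4, st5, st6}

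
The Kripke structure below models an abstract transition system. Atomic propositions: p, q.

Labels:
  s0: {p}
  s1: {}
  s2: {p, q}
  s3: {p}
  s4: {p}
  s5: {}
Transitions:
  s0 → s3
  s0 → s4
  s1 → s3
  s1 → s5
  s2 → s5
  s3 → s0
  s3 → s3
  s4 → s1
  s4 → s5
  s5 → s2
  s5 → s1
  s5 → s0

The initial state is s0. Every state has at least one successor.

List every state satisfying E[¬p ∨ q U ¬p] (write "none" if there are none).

States satisfying ¬p ∨ q: {s1, s2, s5}.
States satisfying ¬p: {s1, s5}.
States satisfying E[¬p ∨ q U ¬p]: {s1, s2, s5}.

{s1, s2, s5}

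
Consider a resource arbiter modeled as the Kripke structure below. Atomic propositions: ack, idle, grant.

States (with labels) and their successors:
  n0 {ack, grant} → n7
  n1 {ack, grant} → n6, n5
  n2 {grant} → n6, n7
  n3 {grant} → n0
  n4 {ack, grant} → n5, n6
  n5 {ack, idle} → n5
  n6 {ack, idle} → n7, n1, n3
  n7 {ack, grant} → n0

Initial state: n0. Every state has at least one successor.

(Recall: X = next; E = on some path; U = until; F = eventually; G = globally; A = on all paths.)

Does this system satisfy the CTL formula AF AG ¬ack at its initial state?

Violated

States satisfying AG ¬ack: ∅.
States satisfying AF AG ¬ack: ∅.
There is a path from n0 along which AG ¬ack never holds.
n0 ∉ Sat(AF AG ¬ack).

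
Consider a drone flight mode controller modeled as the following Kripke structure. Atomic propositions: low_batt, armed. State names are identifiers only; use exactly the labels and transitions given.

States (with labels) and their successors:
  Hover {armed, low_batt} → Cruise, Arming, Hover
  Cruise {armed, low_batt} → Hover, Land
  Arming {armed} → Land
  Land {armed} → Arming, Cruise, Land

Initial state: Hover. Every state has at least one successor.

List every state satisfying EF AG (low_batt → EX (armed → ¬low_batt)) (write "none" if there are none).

{Hover, Cruise, Arming, Land}

States satisfying AG (low_batt → EX (armed → ¬low_batt)): {Hover, Cruise, Arming, Land}.
States satisfying EF AG (low_batt → EX (armed → ¬low_batt)): {Hover, Cruise, Arming, Land}.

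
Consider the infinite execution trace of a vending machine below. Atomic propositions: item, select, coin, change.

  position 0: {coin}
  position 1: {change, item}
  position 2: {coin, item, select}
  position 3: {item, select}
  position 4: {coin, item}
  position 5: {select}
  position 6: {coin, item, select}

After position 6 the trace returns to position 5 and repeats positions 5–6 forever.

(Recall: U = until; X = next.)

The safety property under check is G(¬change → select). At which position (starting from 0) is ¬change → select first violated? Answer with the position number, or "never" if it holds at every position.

At position 0 the labels are {coin}, so ¬change → select is false there. This is the first violation.

0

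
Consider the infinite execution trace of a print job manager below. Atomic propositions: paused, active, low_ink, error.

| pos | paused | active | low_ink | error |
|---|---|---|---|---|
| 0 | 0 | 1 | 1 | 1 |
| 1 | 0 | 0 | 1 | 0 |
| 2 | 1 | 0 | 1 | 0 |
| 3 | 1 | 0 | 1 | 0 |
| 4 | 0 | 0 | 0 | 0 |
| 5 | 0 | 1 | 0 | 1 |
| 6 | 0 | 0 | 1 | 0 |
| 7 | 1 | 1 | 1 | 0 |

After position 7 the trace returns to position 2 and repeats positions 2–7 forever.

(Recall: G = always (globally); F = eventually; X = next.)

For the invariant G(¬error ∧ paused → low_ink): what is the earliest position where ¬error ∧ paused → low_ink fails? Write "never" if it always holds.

never

¬error ∧ paused → low_ink holds at every position 0..7, and those are all the positions the trace ever visits, so the invariant G(¬error ∧ paused → low_ink) is never violated.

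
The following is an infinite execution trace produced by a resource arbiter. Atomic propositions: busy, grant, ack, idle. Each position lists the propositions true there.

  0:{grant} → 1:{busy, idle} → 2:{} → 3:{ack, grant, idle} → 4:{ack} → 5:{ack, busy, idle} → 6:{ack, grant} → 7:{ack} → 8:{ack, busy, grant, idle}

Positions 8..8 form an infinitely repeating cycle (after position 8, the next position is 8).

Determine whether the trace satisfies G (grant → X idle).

Violated

grant → X idle must hold at every position from 0 onward. It fails at position 3, so G (grant → X idle) is false.
Positions where grant holds: 0, 3, 6, 8.
Check X idle at each: 0→ok, 3→fails, 6→fails, 8→ok.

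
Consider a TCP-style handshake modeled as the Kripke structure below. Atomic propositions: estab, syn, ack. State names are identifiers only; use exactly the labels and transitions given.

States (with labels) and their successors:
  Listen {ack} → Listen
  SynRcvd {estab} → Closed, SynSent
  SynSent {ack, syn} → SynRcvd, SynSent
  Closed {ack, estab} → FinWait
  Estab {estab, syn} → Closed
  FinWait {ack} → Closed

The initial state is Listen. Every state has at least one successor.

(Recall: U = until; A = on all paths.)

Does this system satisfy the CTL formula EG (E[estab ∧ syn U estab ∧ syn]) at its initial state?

No

States satisfying E[estab ∧ syn U estab ∧ syn]: {Estab}.
States satisfying EG (E[estab ∧ syn U estab ∧ syn]): ∅.
No suitable path/successor from Listen witnesses the formula.
Listen ∉ Sat(EG (E[estab ∧ syn U estab ∧ syn])).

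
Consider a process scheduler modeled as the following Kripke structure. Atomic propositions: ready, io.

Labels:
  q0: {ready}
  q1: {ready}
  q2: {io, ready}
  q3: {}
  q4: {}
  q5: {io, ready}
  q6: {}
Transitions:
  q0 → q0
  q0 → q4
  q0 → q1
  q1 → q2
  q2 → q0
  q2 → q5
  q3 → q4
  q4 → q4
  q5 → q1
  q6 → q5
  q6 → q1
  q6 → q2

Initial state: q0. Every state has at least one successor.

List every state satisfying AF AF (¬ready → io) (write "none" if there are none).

States satisfying AF (¬ready → io): {q0, q1, q2, q5, q6}.
States satisfying AF AF (¬ready → io): {q0, q1, q2, q5, q6}.

{q0, q1, q2, q5, q6}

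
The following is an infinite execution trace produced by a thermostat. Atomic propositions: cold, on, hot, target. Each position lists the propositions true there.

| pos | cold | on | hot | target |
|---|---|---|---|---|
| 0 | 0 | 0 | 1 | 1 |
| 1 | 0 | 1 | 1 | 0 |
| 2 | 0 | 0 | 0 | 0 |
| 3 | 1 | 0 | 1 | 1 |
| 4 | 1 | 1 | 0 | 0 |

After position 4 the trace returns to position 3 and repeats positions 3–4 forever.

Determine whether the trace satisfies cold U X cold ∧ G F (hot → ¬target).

Walking from position 0: at position 0, X cold has not yet held and cold fails, so cold U X cold is false.
F (hot → ¬target) holds at every position 0..4, and those are all positions ever visited, so G F (hot → ¬target) holds.
At position 0: cold U X cold is false; G F (hot → ¬target) is true; so cold U X cold ∧ G F (hot → ¬target) is false.

Does not hold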